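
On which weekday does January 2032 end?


January 2032 has 31 days
Anchor: Jan 1, 2032. With p = 2032 - 1 = 2031: (p + p//4 - p//100 + p//400) mod 7 = (2031 + 507 - 20 + 5) mod 7 = 2523 mod 7 = 3 -> Thursday (Mon=0 ... Sun=6)
January 1 is the anchor itself -> Thursday
Last day offset: 31 - 1 = 30 days
Weekday index = (3 + 30) mod 7 = 5

Saturday, January 31


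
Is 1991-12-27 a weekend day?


Anchor: Jan 1, 1991. With p = 1991 - 1 = 1990: (p + p//4 - p//100 + p//400) mod 7 = (1990 + 497 - 19 + 4) mod 7 = 2472 mod 7 = 1 -> Tuesday (Mon=0 ... Sun=6)
Day of year: 361; offset = 360
Weekday index = (1 + 360) mod 7 = 4 -> Friday
Weekend days: Saturday, Sunday

No


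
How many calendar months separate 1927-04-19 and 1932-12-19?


From April 1927 to December 1932
5 years * 12 = 60 months, plus 8 months = 68

68 months


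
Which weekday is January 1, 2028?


Target: January 1, 2028
Anchor: Jan 1, 2028. With p = 2028 - 1 = 2027: (p + p//4 - p//100 + p//400) mod 7 = (2027 + 506 - 20 + 5) mod 7 = 2518 mod 7 = 5 -> Saturday (Mon=0 ... Sun=6)
Offset from anchor: 0 days
Weekday index = (5 + 0) mod 7 = 5

Saturday


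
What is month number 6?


Month 6 of 12

June


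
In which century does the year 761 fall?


Century = (year - 1) // 100 + 1
= (761 - 1) // 100 + 1
= 760 // 100 + 1
= 7 + 1

8th century


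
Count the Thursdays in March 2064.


March 2064 has 31 days
Anchor: Jan 1, 2064. With p = 2064 - 1 = 2063: (p + p//4 - p//100 + p//400) mod 7 = (2063 + 515 - 20 + 5) mod 7 = 2563 mod 7 = 1 -> Tuesday (Mon=0 ... Sun=6)
Days before March (Jan-Feb): 60; March 1 index = (1 + 60) mod 7 = 5 -> Saturday
First Thursday is March 6
Thursdays: 6, 13, 20, 27

4 Thursdays


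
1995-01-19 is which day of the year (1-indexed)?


Date: January 19, 1995
No months before January
Plus 19 days in January

Day of year: 19


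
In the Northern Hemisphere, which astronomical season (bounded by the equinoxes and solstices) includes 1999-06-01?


Date: June 1
Astronomical Spring (approx.; exact equinox/solstice day varies by year): March 20 to June 20
June 1 falls within the Spring window

Spring


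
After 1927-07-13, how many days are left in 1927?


Day of year: 194 of 365
Remaining = 365 - 194

171 days


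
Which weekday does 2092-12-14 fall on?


Date: December 14, 2092
Anchor: Jan 1, 2092. With p = 2092 - 1 = 2091: (p + p//4 - p//100 + p//400) mod 7 = (2091 + 522 - 20 + 5) mod 7 = 2598 mod 7 = 1 -> Tuesday (Mon=0 ... Sun=6)
Days before December (Jan-Nov): 335; offset = 335 + 14 - 1 = 348
Weekday index = (1 + 348) mod 7 = 6

Day of the week: Sunday


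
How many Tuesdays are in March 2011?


March 2011 has 31 days
Anchor: Jan 1, 2011. With p = 2011 - 1 = 2010: (p + p//4 - p//100 + p//400) mod 7 = (2010 + 502 - 20 + 5) mod 7 = 2497 mod 7 = 5 -> Saturday (Mon=0 ... Sun=6)
Days before March (Jan-Feb): 59; March 1 index = (5 + 59) mod 7 = 1 -> Tuesday
First Tuesday is March 1
Tuesdays: 1, 8, 15, 22, 29

5 Tuesdays


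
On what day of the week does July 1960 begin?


Target: July 1, 1960
Anchor: Jan 1, 1960. With p = 1960 - 1 = 1959: (p + p//4 - p//100 + p//400) mod 7 = (1959 + 489 - 19 + 4) mod 7 = 2433 mod 7 = 4 -> Friday (Mon=0 ... Sun=6)
Days before July (Jan-Jun): 182 days
Weekday index = (4 + 182) mod 7 = 4

Friday


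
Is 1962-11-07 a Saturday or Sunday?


Anchor: Jan 1, 1962. With p = 1962 - 1 = 1961: (p + p//4 - p//100 + p//400) mod 7 = (1961 + 490 - 19 + 4) mod 7 = 2436 mod 7 = 0 -> Monday (Mon=0 ... Sun=6)
Day of year: 311; offset = 310
Weekday index = (0 + 310) mod 7 = 2 -> Wednesday
Weekend days: Saturday, Sunday

No


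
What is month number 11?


Month 11 of 12

November


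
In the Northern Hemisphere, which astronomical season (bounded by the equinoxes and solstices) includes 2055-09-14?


Date: September 14
Astronomical Summer (approx.; exact equinox/solstice day varies by year): June 21 to September 21
September 14 falls within the Summer window

Summer


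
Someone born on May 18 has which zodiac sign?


Date: May 18
Conventional tropical zodiac dates: Taurus from April 20 onward; Gemini starts May 21
May 18 falls within the Taurus range

Taurus


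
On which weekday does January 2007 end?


January 2007 has 31 days
Anchor: Jan 1, 2007. With p = 2007 - 1 = 2006: (p + p//4 - p//100 + p//400) mod 7 = (2006 + 501 - 20 + 5) mod 7 = 2492 mod 7 = 0 -> Monday (Mon=0 ... Sun=6)
January 1 is the anchor itself -> Monday
Last day offset: 31 - 1 = 30 days
Weekday index = (0 + 30) mod 7 = 2

Wednesday, January 31


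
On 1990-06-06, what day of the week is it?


Date: June 6, 1990
Anchor: Jan 1, 1990. With p = 1990 - 1 = 1989: (p + p//4 - p//100 + p//400) mod 7 = (1989 + 497 - 19 + 4) mod 7 = 2471 mod 7 = 0 -> Monday (Mon=0 ... Sun=6)
Days before June (Jan-May): 151; offset = 151 + 6 - 1 = 156
Weekday index = (0 + 156) mod 7 = 2

Day of the week: Wednesday


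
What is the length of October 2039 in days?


October 2039

31 days


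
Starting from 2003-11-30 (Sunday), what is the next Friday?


Current: Sunday
Target: Friday
Days ahead: 5

Next Friday: 2003-12-05


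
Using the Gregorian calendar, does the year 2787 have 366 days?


Gregorian leap year rule: divisible by 4, but not by 100, unless also by 400.
2787 is not divisible by 4 -> not a leap year

No


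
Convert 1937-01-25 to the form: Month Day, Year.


ISO 1937-01-25 parses as year=1937, month=01, day=25
Month 1 -> January

January 25, 1937


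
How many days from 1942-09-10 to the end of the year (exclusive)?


Day of year: 253 of 365
Remaining = 365 - 253

112 days


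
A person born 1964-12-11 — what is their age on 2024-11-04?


Birth: 1964-12-11
Reference: 2024-11-04
Year difference: 2024 - 1964 = 60
Birthday not yet reached in 2024, subtract 1

59 years old


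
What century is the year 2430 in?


Century = (year - 1) // 100 + 1
= (2430 - 1) // 100 + 1
= 2429 // 100 + 1
= 24 + 1

25th century


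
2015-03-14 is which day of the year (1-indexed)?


Date: March 14, 2015
Days in months 1 through 2: 59
Plus 14 days in March

Day of year: 73


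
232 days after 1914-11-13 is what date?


Start: 1914-11-13, add 232 days
November 1914 has 30 days: 30 - 13 = 17 days to November 30 -> 215 left
December 1914 has 31 days -> 184 left
January 1915 has 31 days -> 153 left
February 1915 has 28 days -> 125 left
March 1915 has 31 days -> 94 left
April 1915 has 30 days -> 64 left
May 1915 has 31 days -> 33 left
June 1915 has 30 days -> 3 left
July 1915: 3 <= 31 -> lands on July 3

Result: 1915-07-03


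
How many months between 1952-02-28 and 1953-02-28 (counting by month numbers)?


From February 1952 to February 1953
1 year * 12 = 12 months = 12

12 months


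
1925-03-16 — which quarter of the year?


Month: March (month 3)
Q1: Jan-Mar, Q2: Apr-Jun, Q3: Jul-Sep, Q4: Oct-Dec

Q1


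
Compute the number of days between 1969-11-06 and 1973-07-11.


From 1969-11-06 to 1973-07-11
1969-11-06: days before November = 31 + 28 + 31 + 30 + 31 + 30 + 31 + 31 + 30 + 31 = 304 (1969 is not a leap year); day of year = 304 + 6 = 310
1973-07-11: days before July = 31 + 28 + 31 + 30 + 31 + 30 = 181 (1973 is not a leap year); day of year = 181 + 11 = 192
Rest of 1969: 365 - 310 = 55
Full years 1970 (365), 1971 (365), 1972 (366): 1096
Total = 55 + 1096 + 192 = 1343

1343 days


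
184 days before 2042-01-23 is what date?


Start: 2042-01-23, subtract 184 days
Back 23 days from January 23 reaches December 31, 2041 -> 161 left
December 2041 has 31 days -> back to November 30, 2041 -> 130 left
November 2041 has 30 days -> back to October 31, 2041 -> 100 left
October 2041 has 31 days -> back to September 30, 2041 -> 69 left
September 2041 has 30 days -> back to August 31, 2041 -> 39 left
August 2041 has 31 days -> back to July 31, 2041 -> 8 left
July 2041: 31 - 8 = 23 -> lands on July 23

Result: 2041-07-23


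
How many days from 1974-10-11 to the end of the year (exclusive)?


Day of year: 284 of 365
Remaining = 365 - 284

81 days


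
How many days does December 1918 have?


December 1918

31 days


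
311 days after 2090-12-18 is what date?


Start: 2090-12-18, add 311 days
December 2090 has 31 days: 31 - 18 = 13 days to December 31 -> 298 left
January 2091 has 31 days -> 267 left
February 2091 has 28 days -> 239 left
March 2091 has 31 days -> 208 left
April 2091 has 30 days -> 178 left
May 2091 has 31 days -> 147 left
June 2091 has 30 days -> 117 left
July 2091 has 31 days -> 86 left
August 2091 has 31 days -> 55 left
September 2091 has 30 days -> 25 left
October 2091: 25 <= 31 -> lands on October 25

Result: 2091-10-25


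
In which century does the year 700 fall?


Century = (year - 1) // 100 + 1
= (700 - 1) // 100 + 1
= 699 // 100 + 1
= 6 + 1

7th century


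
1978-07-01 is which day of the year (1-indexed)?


Date: July 1, 1978
Days in months 1 through 6: 181
Plus 1 days in July

Day of year: 182


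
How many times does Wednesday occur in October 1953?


October 1953 has 31 days
Anchor: Jan 1, 1953. With p = 1953 - 1 = 1952: (p + p//4 - p//100 + p//400) mod 7 = (1952 + 488 - 19 + 4) mod 7 = 2425 mod 7 = 3 -> Thursday (Mon=0 ... Sun=6)
Days before October (Jan-Sep): 273; October 1 index = (3 + 273) mod 7 = 3 -> Thursday
First Wednesday is October 7
Wednesdays: 7, 14, 21, 28

4 Wednesdays


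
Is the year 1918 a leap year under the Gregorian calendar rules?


Gregorian leap year rule: divisible by 4, but not by 100, unless also by 400.
1918 is not divisible by 4 -> not a leap year

No


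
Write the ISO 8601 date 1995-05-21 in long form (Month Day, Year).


ISO 1995-05-21 parses as year=1995, month=05, day=21
Month 5 -> May

May 21, 1995


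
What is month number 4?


Month 4 of 12

April


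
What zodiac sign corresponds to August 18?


Date: August 18
Conventional tropical zodiac dates: Leo from July 23 onward; Virgo starts August 23
August 18 falls within the Leo range

Leo


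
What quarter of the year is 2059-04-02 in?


Month: April (month 4)
Q1: Jan-Mar, Q2: Apr-Jun, Q3: Jul-Sep, Q4: Oct-Dec

Q2


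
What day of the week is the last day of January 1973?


January 1973 has 31 days
Anchor: Jan 1, 1973. With p = 1973 - 1 = 1972: (p + p//4 - p//100 + p//400) mod 7 = (1972 + 493 - 19 + 4) mod 7 = 2450 mod 7 = 0 -> Monday (Mon=0 ... Sun=6)
January 1 is the anchor itself -> Monday
Last day offset: 31 - 1 = 30 days
Weekday index = (0 + 30) mod 7 = 2

Wednesday, January 31


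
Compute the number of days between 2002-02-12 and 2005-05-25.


From 2002-02-12 to 2005-05-25
2002-02-12: days before February = 31; day of year = 31 + 12 = 43
2005-05-25: days before May = 31 + 28 + 31 + 30 = 120 (2005 is not a leap year); day of year = 120 + 25 = 145
Rest of 2002: 365 - 43 = 322
Full years 2003 (365), 2004 (366): 731
Total = 322 + 731 + 145 = 1198

1198 days


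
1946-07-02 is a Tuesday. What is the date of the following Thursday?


Current: Tuesday
Target: Thursday
Days ahead: 2

Next Thursday: 1946-07-04


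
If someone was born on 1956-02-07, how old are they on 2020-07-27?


Birth: 1956-02-07
Reference: 2020-07-27
Year difference: 2020 - 1956 = 64

64 years old


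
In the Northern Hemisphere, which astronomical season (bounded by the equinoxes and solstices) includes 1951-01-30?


Date: January 30
Astronomical Winter (approx.; exact equinox/solstice day varies by year): December 21 to March 19
January 30 falls within the Winter window

Winter


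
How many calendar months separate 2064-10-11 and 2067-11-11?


From October 2064 to November 2067
3 years * 12 = 36 months, plus 1 month = 37

37 months


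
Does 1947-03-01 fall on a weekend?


Anchor: Jan 1, 1947. With p = 1947 - 1 = 1946: (p + p//4 - p//100 + p//400) mod 7 = (1946 + 486 - 19 + 4) mod 7 = 2417 mod 7 = 2 -> Wednesday (Mon=0 ... Sun=6)
Day of year: 60; offset = 59
Weekday index = (2 + 59) mod 7 = 5 -> Saturday
Weekend days: Saturday, Sunday

Yes


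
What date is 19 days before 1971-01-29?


Start: 1971-01-29, subtract 19 days
29 - 19 = 10 stays within January 1971

Result: 1971-01-10


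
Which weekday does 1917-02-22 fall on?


Date: February 22, 1917
Anchor: Jan 1, 1917. With p = 1917 - 1 = 1916: (p + p//4 - p//100 + p//400) mod 7 = (1916 + 479 - 19 + 4) mod 7 = 2380 mod 7 = 0 -> Monday (Mon=0 ... Sun=6)
Days before February (Jan): 31; offset = 31 + 22 - 1 = 52
Weekday index = (0 + 52) mod 7 = 3

Day of the week: Thursday


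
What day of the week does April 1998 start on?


Target: April 1, 1998
Anchor: Jan 1, 1998. With p = 1998 - 1 = 1997: (p + p//4 - p//100 + p//400) mod 7 = (1997 + 499 - 19 + 4) mod 7 = 2481 mod 7 = 3 -> Thursday (Mon=0 ... Sun=6)
Days before April (Jan-Mar): 90 days
Weekday index = (3 + 90) mod 7 = 2

Wednesday


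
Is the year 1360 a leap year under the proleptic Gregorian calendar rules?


Gregorian leap year rule: divisible by 4, but not by 100, unless also by 400.
1360 is divisible by 4 but not 100 -> leap year

Yes


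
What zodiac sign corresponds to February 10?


Date: February 10
Conventional tropical zodiac dates: Aquarius from January 20 onward; Pisces starts February 19
February 10 falls within the Aquarius range

Aquarius


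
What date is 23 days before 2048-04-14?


Start: 2048-04-14, subtract 23 days
Back 14 days from April 14 reaches March 31, 2048 -> 9 left
March 2048: 31 - 9 = 22 -> lands on March 22

Result: 2048-03-22


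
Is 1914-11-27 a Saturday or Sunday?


Anchor: Jan 1, 1914. With p = 1914 - 1 = 1913: (p + p//4 - p//100 + p//400) mod 7 = (1913 + 478 - 19 + 4) mod 7 = 2376 mod 7 = 3 -> Thursday (Mon=0 ... Sun=6)
Day of year: 331; offset = 330
Weekday index = (3 + 330) mod 7 = 4 -> Friday
Weekend days: Saturday, Sunday

No


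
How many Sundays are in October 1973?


October 1973 has 31 days
Anchor: Jan 1, 1973. With p = 1973 - 1 = 1972: (p + p//4 - p//100 + p//400) mod 7 = (1972 + 493 - 19 + 4) mod 7 = 2450 mod 7 = 0 -> Monday (Mon=0 ... Sun=6)
Days before October (Jan-Sep): 273; October 1 index = (0 + 273) mod 7 = 0 -> Monday
First Sunday is October 7
Sundays: 7, 14, 21, 28

4 Sundays


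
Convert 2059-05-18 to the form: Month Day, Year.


ISO 2059-05-18 parses as year=2059, month=05, day=18
Month 5 -> May

May 18, 2059


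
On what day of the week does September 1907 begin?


Target: September 1, 1907
Anchor: Jan 1, 1907. With p = 1907 - 1 = 1906: (p + p//4 - p//100 + p//400) mod 7 = (1906 + 476 - 19 + 4) mod 7 = 2367 mod 7 = 1 -> Tuesday (Mon=0 ... Sun=6)
Days before September (Jan-Aug): 243 days
Weekday index = (1 + 243) mod 7 = 6

Sunday


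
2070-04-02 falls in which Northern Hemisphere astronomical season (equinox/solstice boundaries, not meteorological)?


Date: April 2
Astronomical Spring (approx.; exact equinox/solstice day varies by year): March 20 to June 20
April 2 falls within the Spring window

Spring


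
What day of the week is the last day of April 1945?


April 1945 has 30 days
Anchor: Jan 1, 1945. With p = 1945 - 1 = 1944: (p + p//4 - p//100 + p//400) mod 7 = (1944 + 486 - 19 + 4) mod 7 = 2415 mod 7 = 0 -> Monday (Mon=0 ... Sun=6)
Days before April (Jan-Mar): 90; April 1 index = (0 + 90) mod 7 = 6 -> Sunday
Last day offset: 30 - 1 = 29 days
Weekday index = (6 + 29) mod 7 = 0

Monday, April 30


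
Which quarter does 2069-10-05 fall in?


Month: October (month 10)
Q1: Jan-Mar, Q2: Apr-Jun, Q3: Jul-Sep, Q4: Oct-Dec

Q4


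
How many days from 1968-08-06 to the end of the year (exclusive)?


Day of year: 219 of 366
Remaining = 366 - 219

147 days


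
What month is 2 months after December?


December is month 12
12 + 2 = 14; wrap: 14 - 12 = 2

February


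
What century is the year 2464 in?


Century = (year - 1) // 100 + 1
= (2464 - 1) // 100 + 1
= 2463 // 100 + 1
= 24 + 1

25th century


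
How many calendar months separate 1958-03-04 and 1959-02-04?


From March 1958 to February 1959
1 year * 12 = 12 months, minus 1 month = 11

11 months


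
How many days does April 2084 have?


April 2084

30 days


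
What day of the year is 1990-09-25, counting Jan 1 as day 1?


Date: September 25, 1990
Days in months 1 through 8: 243
Plus 25 days in September

Day of year: 268


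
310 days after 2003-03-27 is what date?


Start: 2003-03-27, add 310 days
March 2003 has 31 days: 31 - 27 = 4 days to March 31 -> 306 left
April 2003 has 30 days -> 276 left
May 2003 has 31 days -> 245 left
June 2003 has 30 days -> 215 left
July 2003 has 31 days -> 184 left
August 2003 has 31 days -> 153 left
September 2003 has 30 days -> 123 left
October 2003 has 31 days -> 92 left
November 2003 has 30 days -> 62 left
December 2003 has 31 days -> 31 left
January 2004: 31 <= 31 -> lands on January 31

Result: 2004-01-31


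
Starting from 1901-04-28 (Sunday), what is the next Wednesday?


Current: Sunday
Target: Wednesday
Days ahead: 3

Next Wednesday: 1901-05-01


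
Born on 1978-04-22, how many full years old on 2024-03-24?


Birth: 1978-04-22
Reference: 2024-03-24
Year difference: 2024 - 1978 = 46
Birthday not yet reached in 2024, subtract 1

45 years old


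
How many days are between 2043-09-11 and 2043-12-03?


From 2043-09-11 to 2043-12-03
2043-09-11: days before September = 31 + 28 + 31 + 30 + 31 + 30 + 31 + 31 = 243 (2043 is not a leap year); day of year = 243 + 11 = 254
2043-12-03: days before December = 31 + 28 + 31 + 30 + 31 + 30 + 31 + 31 + 30 + 31 + 30 = 334 (2043 is not a leap year); day of year = 334 + 3 = 337
Same year: 337 - 254 = 83

83 days


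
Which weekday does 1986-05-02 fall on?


Date: May 2, 1986
Anchor: Jan 1, 1986. With p = 1986 - 1 = 1985: (p + p//4 - p//100 + p//400) mod 7 = (1985 + 496 - 19 + 4) mod 7 = 2466 mod 7 = 2 -> Wednesday (Mon=0 ... Sun=6)
Days before May (Jan-Apr): 120; offset = 120 + 2 - 1 = 121
Weekday index = (2 + 121) mod 7 = 4

Day of the week: Friday


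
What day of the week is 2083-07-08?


Date: July 8, 2083
Anchor: Jan 1, 2083. With p = 2083 - 1 = 2082: (p + p//4 - p//100 + p//400) mod 7 = (2082 + 520 - 20 + 5) mod 7 = 2587 mod 7 = 4 -> Friday (Mon=0 ... Sun=6)
Days before July (Jan-Jun): 181; offset = 181 + 8 - 1 = 188
Weekday index = (4 + 188) mod 7 = 3

Day of the week: Thursday


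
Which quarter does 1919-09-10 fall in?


Month: September (month 9)
Q1: Jan-Mar, Q2: Apr-Jun, Q3: Jul-Sep, Q4: Oct-Dec

Q3


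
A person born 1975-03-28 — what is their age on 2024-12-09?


Birth: 1975-03-28
Reference: 2024-12-09
Year difference: 2024 - 1975 = 49

49 years old


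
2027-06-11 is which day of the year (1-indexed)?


Date: June 11, 2027
Days in months 1 through 5: 151
Plus 11 days in June

Day of year: 162


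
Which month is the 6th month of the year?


Month 6 of 12

June


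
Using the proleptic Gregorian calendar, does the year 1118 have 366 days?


Gregorian leap year rule: divisible by 4, but not by 100, unless also by 400.
1118 is not divisible by 4 -> not a leap year

No


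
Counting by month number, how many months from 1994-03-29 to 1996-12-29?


From March 1994 to December 1996
2 years * 12 = 24 months, plus 9 months = 33

33 months


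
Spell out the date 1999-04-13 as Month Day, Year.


ISO 1999-04-13 parses as year=1999, month=04, day=13
Month 4 -> April

April 13, 1999


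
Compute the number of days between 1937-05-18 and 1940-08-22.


From 1937-05-18 to 1940-08-22
1937-05-18: days before May = 31 + 28 + 31 + 30 = 120 (1937 is not a leap year); day of year = 120 + 18 = 138
1940-08-22: days before August = 31 + 29 + 31 + 30 + 31 + 30 + 31 = 213 (1940 is a leap year); day of year = 213 + 22 = 235
Rest of 1937: 365 - 138 = 227
Full years 1938 (365), 1939 (365): 730
Total = 227 + 730 + 235 = 1192

1192 days


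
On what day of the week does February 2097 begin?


Target: February 1, 2097
Anchor: Jan 1, 2097. With p = 2097 - 1 = 2096: (p + p//4 - p//100 + p//400) mod 7 = (2096 + 524 - 20 + 5) mod 7 = 2605 mod 7 = 1 -> Tuesday (Mon=0 ... Sun=6)
Days before February (Jan): 31 days
Weekday index = (1 + 31) mod 7 = 4

Friday


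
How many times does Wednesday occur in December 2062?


December 2062 has 31 days
Anchor: Jan 1, 2062. With p = 2062 - 1 = 2061: (p + p//4 - p//100 + p//400) mod 7 = (2061 + 515 - 20 + 5) mod 7 = 2561 mod 7 = 6 -> Sunday (Mon=0 ... Sun=6)
Days before December (Jan-Nov): 334; December 1 index = (6 + 334) mod 7 = 4 -> Friday
First Wednesday is December 6
Wednesdays: 6, 13, 20, 27

4 Wednesdays


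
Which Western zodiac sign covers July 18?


Date: July 18
Conventional tropical zodiac dates: Cancer from June 21 onward; Leo starts July 23
July 18 falls within the Cancer range

Cancer


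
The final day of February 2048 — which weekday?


February 2048 has 29 days
Anchor: Jan 1, 2048. With p = 2048 - 1 = 2047: (p + p//4 - p//100 + p//400) mod 7 = (2047 + 511 - 20 + 5) mod 7 = 2543 mod 7 = 2 -> Wednesday (Mon=0 ... Sun=6)
Days before February (Jan): 31; February 1 index = (2 + 31) mod 7 = 5 -> Saturday
Last day offset: 29 - 1 = 28 days
Weekday index = (5 + 28) mod 7 = 5

Saturday, February 29


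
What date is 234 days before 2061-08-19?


Start: 2061-08-19, subtract 234 days
Back 19 days from August 19 reaches July 31, 2061 -> 215 left
July 2061 has 31 days -> back to June 30, 2061 -> 184 left
June 2061 has 30 days -> back to May 31, 2061 -> 154 left
May 2061 has 31 days -> back to April 30, 2061 -> 123 left
April 2061 has 30 days -> back to March 31, 2061 -> 93 left
March 2061 has 31 days -> back to February 28, 2061 -> 62 left
February 2061 has 28 days -> back to January 31, 2061 -> 34 left
January 2061 has 31 days -> back to December 31, 2060 -> 3 left
December 2060: 31 - 3 = 28 -> lands on December 28

Result: 2060-12-28


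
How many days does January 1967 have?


January 1967

31 days


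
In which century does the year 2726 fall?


Century = (year - 1) // 100 + 1
= (2726 - 1) // 100 + 1
= 2725 // 100 + 1
= 27 + 1

28th century


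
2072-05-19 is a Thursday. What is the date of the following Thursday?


Current: Thursday
Target: Thursday
Days ahead: 7

Next Thursday: 2072-05-26


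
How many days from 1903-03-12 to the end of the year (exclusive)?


Day of year: 71 of 365
Remaining = 365 - 71

294 days


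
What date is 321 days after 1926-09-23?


Start: 1926-09-23, add 321 days
September 1926 has 30 days: 30 - 23 = 7 days to September 30 -> 314 left
October 1926 has 31 days -> 283 left
November 1926 has 30 days -> 253 left
December 1926 has 31 days -> 222 left
January 1927 has 31 days -> 191 left
February 1927 has 28 days -> 163 left
March 1927 has 31 days -> 132 left
April 1927 has 30 days -> 102 left
May 1927 has 31 days -> 71 left
June 1927 has 30 days -> 41 left
July 1927 has 31 days -> 10 left
August 1927: 10 <= 31 -> lands on August 10

Result: 1927-08-10


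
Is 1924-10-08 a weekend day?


Anchor: Jan 1, 1924. With p = 1924 - 1 = 1923: (p + p//4 - p//100 + p//400) mod 7 = (1923 + 480 - 19 + 4) mod 7 = 2388 mod 7 = 1 -> Tuesday (Mon=0 ... Sun=6)
Day of year: 282; offset = 281
Weekday index = (1 + 281) mod 7 = 2 -> Wednesday
Weekend days: Saturday, Sunday

No


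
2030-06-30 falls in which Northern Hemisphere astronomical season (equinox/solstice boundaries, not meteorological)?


Date: June 30
Astronomical Summer (approx.; exact equinox/solstice day varies by year): June 21 to September 21
June 30 falls within the Summer window

Summer


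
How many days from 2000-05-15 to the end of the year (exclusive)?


Day of year: 136 of 366
Remaining = 366 - 136

230 days


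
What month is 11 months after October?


October is month 10
10 + 11 = 21; wrap: 21 - 12 = 9

September


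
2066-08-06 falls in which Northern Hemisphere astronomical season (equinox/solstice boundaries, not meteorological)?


Date: August 6
Astronomical Summer (approx.; exact equinox/solstice day varies by year): June 21 to September 21
August 6 falls within the Summer window

Summer


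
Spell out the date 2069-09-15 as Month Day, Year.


ISO 2069-09-15 parses as year=2069, month=09, day=15
Month 9 -> September

September 15, 2069


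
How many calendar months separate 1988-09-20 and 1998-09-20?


From September 1988 to September 1998
10 years * 12 = 120 months = 120

120 months


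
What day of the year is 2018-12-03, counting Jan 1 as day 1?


Date: December 3, 2018
Days in months 1 through 11: 334
Plus 3 days in December

Day of year: 337


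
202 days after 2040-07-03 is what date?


Start: 2040-07-03, add 202 days
July 2040 has 31 days: 31 - 3 = 28 days to July 31 -> 174 left
August 2040 has 31 days -> 143 left
September 2040 has 30 days -> 113 left
October 2040 has 31 days -> 82 left
November 2040 has 30 days -> 52 left
December 2040 has 31 days -> 21 left
January 2041: 21 <= 31 -> lands on January 21

Result: 2041-01-21


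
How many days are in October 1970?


October 1970

31 days


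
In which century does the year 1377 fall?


Century = (year - 1) // 100 + 1
= (1377 - 1) // 100 + 1
= 1376 // 100 + 1
= 13 + 1

14th century


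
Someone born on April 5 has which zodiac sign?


Date: April 5
Conventional tropical zodiac dates: Aries from March 21 onward; Taurus starts April 20
April 5 falls within the Aries range

Aries


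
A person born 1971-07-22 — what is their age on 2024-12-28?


Birth: 1971-07-22
Reference: 2024-12-28
Year difference: 2024 - 1971 = 53

53 years old


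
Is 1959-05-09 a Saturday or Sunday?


Anchor: Jan 1, 1959. With p = 1959 - 1 = 1958: (p + p//4 - p//100 + p//400) mod 7 = (1958 + 489 - 19 + 4) mod 7 = 2432 mod 7 = 3 -> Thursday (Mon=0 ... Sun=6)
Day of year: 129; offset = 128
Weekday index = (3 + 128) mod 7 = 5 -> Saturday
Weekend days: Saturday, Sunday

Yes


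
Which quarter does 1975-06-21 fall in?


Month: June (month 6)
Q1: Jan-Mar, Q2: Apr-Jun, Q3: Jul-Sep, Q4: Oct-Dec

Q2


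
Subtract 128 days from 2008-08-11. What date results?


Start: 2008-08-11, subtract 128 days
Back 11 days from August 11 reaches July 31, 2008 -> 117 left
July 2008 has 31 days -> back to June 30, 2008 -> 86 left
June 2008 has 30 days -> back to May 31, 2008 -> 56 left
May 2008 has 31 days -> back to April 30, 2008 -> 25 left
April 2008: 30 - 25 = 5 -> lands on April 5

Result: 2008-04-05


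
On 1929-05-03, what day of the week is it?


Date: May 3, 1929
Anchor: Jan 1, 1929. With p = 1929 - 1 = 1928: (p + p//4 - p//100 + p//400) mod 7 = (1928 + 482 - 19 + 4) mod 7 = 2395 mod 7 = 1 -> Tuesday (Mon=0 ... Sun=6)
Days before May (Jan-Apr): 120; offset = 120 + 3 - 1 = 122
Weekday index = (1 + 122) mod 7 = 4

Day of the week: Friday


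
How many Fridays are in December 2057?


December 2057 has 31 days
Anchor: Jan 1, 2057. With p = 2057 - 1 = 2056: (p + p//4 - p//100 + p//400) mod 7 = (2056 + 514 - 20 + 5) mod 7 = 2555 mod 7 = 0 -> Monday (Mon=0 ... Sun=6)
Days before December (Jan-Nov): 334; December 1 index = (0 + 334) mod 7 = 5 -> Saturday
First Friday is December 7
Fridays: 7, 14, 21, 28

4 Fridays


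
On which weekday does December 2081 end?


December 2081 has 31 days
Anchor: Jan 1, 2081. With p = 2081 - 1 = 2080: (p + p//4 - p//100 + p//400) mod 7 = (2080 + 520 - 20 + 5) mod 7 = 2585 mod 7 = 2 -> Wednesday (Mon=0 ... Sun=6)
Days before December (Jan-Nov): 334; December 1 index = (2 + 334) mod 7 = 0 -> Monday
Last day offset: 31 - 1 = 30 days
Weekday index = (0 + 30) mod 7 = 2

Wednesday, December 31


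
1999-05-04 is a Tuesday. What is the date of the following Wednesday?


Current: Tuesday
Target: Wednesday
Days ahead: 1

Next Wednesday: 1999-05-05


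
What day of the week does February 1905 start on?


Target: February 1, 1905
Anchor: Jan 1, 1905. With p = 1905 - 1 = 1904: (p + p//4 - p//100 + p//400) mod 7 = (1904 + 476 - 19 + 4) mod 7 = 2365 mod 7 = 6 -> Sunday (Mon=0 ... Sun=6)
Days before February (Jan): 31 days
Weekday index = (6 + 31) mod 7 = 2

Wednesday


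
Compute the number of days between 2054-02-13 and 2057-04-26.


From 2054-02-13 to 2057-04-26
2054-02-13: days before February = 31; day of year = 31 + 13 = 44
2057-04-26: days before April = 31 + 28 + 31 = 90 (2057 is not a leap year); day of year = 90 + 26 = 116
Rest of 2054: 365 - 44 = 321
Full years 2055 (365), 2056 (366): 731
Total = 321 + 731 + 116 = 1168

1168 days


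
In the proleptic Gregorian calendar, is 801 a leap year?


Gregorian leap year rule: divisible by 4, but not by 100, unless also by 400.
801 is not divisible by 4 -> not a leap year

No


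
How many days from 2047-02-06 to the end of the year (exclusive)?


Day of year: 37 of 365
Remaining = 365 - 37

328 days


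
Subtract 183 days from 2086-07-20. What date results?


Start: 2086-07-20, subtract 183 days
Back 20 days from July 20 reaches June 30, 2086 -> 163 left
June 2086 has 30 days -> back to May 31, 2086 -> 133 left
May 2086 has 31 days -> back to April 30, 2086 -> 102 left
April 2086 has 30 days -> back to March 31, 2086 -> 72 left
March 2086 has 31 days -> back to February 28, 2086 -> 41 left
February 2086 has 28 days -> back to January 31, 2086 -> 13 left
January 2086: 31 - 13 = 18 -> lands on January 18

Result: 2086-01-18


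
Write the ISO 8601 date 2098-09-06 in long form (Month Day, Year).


ISO 2098-09-06 parses as year=2098, month=09, day=06
Month 9 -> September

September 6, 2098


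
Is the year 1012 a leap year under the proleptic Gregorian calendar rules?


Gregorian leap year rule: divisible by 4, but not by 100, unless also by 400.
1012 is divisible by 4 but not 100 -> leap year

Yes


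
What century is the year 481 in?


Century = (year - 1) // 100 + 1
= (481 - 1) // 100 + 1
= 480 // 100 + 1
= 4 + 1

5th century


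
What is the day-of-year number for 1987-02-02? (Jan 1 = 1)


Date: February 2, 1987
Days in months 1 through 1: 31
Plus 2 days in February

Day of year: 33


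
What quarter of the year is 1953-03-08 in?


Month: March (month 3)
Q1: Jan-Mar, Q2: Apr-Jun, Q3: Jul-Sep, Q4: Oct-Dec

Q1


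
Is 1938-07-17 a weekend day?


Anchor: Jan 1, 1938. With p = 1938 - 1 = 1937: (p + p//4 - p//100 + p//400) mod 7 = (1937 + 484 - 19 + 4) mod 7 = 2406 mod 7 = 5 -> Saturday (Mon=0 ... Sun=6)
Day of year: 198; offset = 197
Weekday index = (5 + 197) mod 7 = 6 -> Sunday
Weekend days: Saturday, Sunday

Yes


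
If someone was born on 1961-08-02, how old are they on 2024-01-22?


Birth: 1961-08-02
Reference: 2024-01-22
Year difference: 2024 - 1961 = 63
Birthday not yet reached in 2024, subtract 1

62 years old


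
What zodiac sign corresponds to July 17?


Date: July 17
Conventional tropical zodiac dates: Cancer from June 21 onward; Leo starts July 23
July 17 falls within the Cancer range

Cancer


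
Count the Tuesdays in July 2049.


July 2049 has 31 days
Anchor: Jan 1, 2049. With p = 2049 - 1 = 2048: (p + p//4 - p//100 + p//400) mod 7 = (2048 + 512 - 20 + 5) mod 7 = 2545 mod 7 = 4 -> Friday (Mon=0 ... Sun=6)
Days before July (Jan-Jun): 181; July 1 index = (4 + 181) mod 7 = 3 -> Thursday
First Tuesday is July 6
Tuesdays: 6, 13, 20, 27

4 Tuesdays


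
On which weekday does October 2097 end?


October 2097 has 31 days
Anchor: Jan 1, 2097. With p = 2097 - 1 = 2096: (p + p//4 - p//100 + p//400) mod 7 = (2096 + 524 - 20 + 5) mod 7 = 2605 mod 7 = 1 -> Tuesday (Mon=0 ... Sun=6)
Days before October (Jan-Sep): 273; October 1 index = (1 + 273) mod 7 = 1 -> Tuesday
Last day offset: 31 - 1 = 30 days
Weekday index = (1 + 30) mod 7 = 3

Thursday, October 31


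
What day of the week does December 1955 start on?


Target: December 1, 1955
Anchor: Jan 1, 1955. With p = 1955 - 1 = 1954: (p + p//4 - p//100 + p//400) mod 7 = (1954 + 488 - 19 + 4) mod 7 = 2427 mod 7 = 5 -> Saturday (Mon=0 ... Sun=6)
Days before December (Jan-Nov): 334 days
Weekday index = (5 + 334) mod 7 = 3

Thursday


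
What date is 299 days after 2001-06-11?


Start: 2001-06-11, add 299 days
June 2001 has 30 days: 30 - 11 = 19 days to June 30 -> 280 left
July 2001 has 31 days -> 249 left
August 2001 has 31 days -> 218 left
September 2001 has 30 days -> 188 left
October 2001 has 31 days -> 157 left
November 2001 has 30 days -> 127 left
December 2001 has 31 days -> 96 left
January 2002 has 31 days -> 65 left
February 2002 has 28 days -> 37 left
March 2002 has 31 days -> 6 left
April 2002: 6 <= 30 -> lands on April 6

Result: 2002-04-06


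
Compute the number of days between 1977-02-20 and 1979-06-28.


From 1977-02-20 to 1979-06-28
1977-02-20: days before February = 31; day of year = 31 + 20 = 51
1979-06-28: days before June = 31 + 28 + 31 + 30 + 31 = 151 (1979 is not a leap year); day of year = 151 + 28 = 179
Rest of 1977: 365 - 51 = 314
Full years 1978 (365): 365
Total = 314 + 365 + 179 = 858

858 days


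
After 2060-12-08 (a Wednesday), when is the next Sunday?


Current: Wednesday
Target: Sunday
Days ahead: 4

Next Sunday: 2060-12-12


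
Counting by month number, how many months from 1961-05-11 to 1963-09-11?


From May 1961 to September 1963
2 years * 12 = 24 months, plus 4 months = 28

28 months


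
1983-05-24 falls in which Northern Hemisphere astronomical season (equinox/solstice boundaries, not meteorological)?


Date: May 24
Astronomical Spring (approx.; exact equinox/solstice day varies by year): March 20 to June 20
May 24 falls within the Spring window

Spring


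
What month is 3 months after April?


April is month 4
4 + 3 = 7

July


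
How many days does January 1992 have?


January 1992

31 days


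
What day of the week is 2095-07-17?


Date: July 17, 2095
Anchor: Jan 1, 2095. With p = 2095 - 1 = 2094: (p + p//4 - p//100 + p//400) mod 7 = (2094 + 523 - 20 + 5) mod 7 = 2602 mod 7 = 5 -> Saturday (Mon=0 ... Sun=6)
Days before July (Jan-Jun): 181; offset = 181 + 17 - 1 = 197
Weekday index = (5 + 197) mod 7 = 6

Day of the week: Sunday


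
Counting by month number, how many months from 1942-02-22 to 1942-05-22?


From February 1942 to May 1942
0 years * 12 = 0 months, plus 3 months = 3

3 months


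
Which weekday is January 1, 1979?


Target: January 1, 1979
Anchor: Jan 1, 1979. With p = 1979 - 1 = 1978: (p + p//4 - p//100 + p//400) mod 7 = (1978 + 494 - 19 + 4) mod 7 = 2457 mod 7 = 0 -> Monday (Mon=0 ... Sun=6)
Offset from anchor: 0 days
Weekday index = (0 + 0) mod 7 = 0

Monday


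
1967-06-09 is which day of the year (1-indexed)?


Date: June 9, 1967
Days in months 1 through 5: 151
Plus 9 days in June

Day of year: 160


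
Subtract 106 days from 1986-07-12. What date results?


Start: 1986-07-12, subtract 106 days
Back 12 days from July 12 reaches June 30, 1986 -> 94 left
June 1986 has 30 days -> back to May 31, 1986 -> 64 left
May 1986 has 31 days -> back to April 30, 1986 -> 33 left
April 1986 has 30 days -> back to March 31, 1986 -> 3 left
March 1986: 31 - 3 = 28 -> lands on March 28

Result: 1986-03-28


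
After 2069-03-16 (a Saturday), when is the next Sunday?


Current: Saturday
Target: Sunday
Days ahead: 1

Next Sunday: 2069-03-17


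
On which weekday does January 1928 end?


January 1928 has 31 days
Anchor: Jan 1, 1928. With p = 1928 - 1 = 1927: (p + p//4 - p//100 + p//400) mod 7 = (1927 + 481 - 19 + 4) mod 7 = 2393 mod 7 = 6 -> Sunday (Mon=0 ... Sun=6)
January 1 is the anchor itself -> Sunday
Last day offset: 31 - 1 = 30 days
Weekday index = (6 + 30) mod 7 = 1

Tuesday, January 31


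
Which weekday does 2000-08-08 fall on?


Date: August 8, 2000
Anchor: Jan 1, 2000. With p = 2000 - 1 = 1999: (p + p//4 - p//100 + p//400) mod 7 = (1999 + 499 - 19 + 4) mod 7 = 2483 mod 7 = 5 -> Saturday (Mon=0 ... Sun=6)
Days before August (Jan-Jul): 213; offset = 213 + 8 - 1 = 220
Weekday index = (5 + 220) mod 7 = 1

Day of the week: Tuesday


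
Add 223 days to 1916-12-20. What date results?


Start: 1916-12-20, add 223 days
December 1916 has 31 days: 31 - 20 = 11 days to December 31 -> 212 left
January 1917 has 31 days -> 181 left
February 1917 has 28 days -> 153 left
March 1917 has 31 days -> 122 left
April 1917 has 30 days -> 92 left
May 1917 has 31 days -> 61 left
June 1917 has 30 days -> 31 left
July 1917: 31 <= 31 -> lands on July 31

Result: 1917-07-31


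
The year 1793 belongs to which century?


Century = (year - 1) // 100 + 1
= (1793 - 1) // 100 + 1
= 1792 // 100 + 1
= 17 + 1

18th century


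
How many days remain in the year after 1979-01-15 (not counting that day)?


Day of year: 15 of 365
Remaining = 365 - 15

350 days


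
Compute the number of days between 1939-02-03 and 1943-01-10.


From 1939-02-03 to 1943-01-10
1939-02-03: days before February = 31; day of year = 31 + 3 = 34
1943-01-10: day of year = 10
Rest of 1939: 365 - 34 = 331
Full years 1940 (366), 1941 (365), 1942 (365): 1096
Total = 331 + 1096 + 10 = 1437

1437 days


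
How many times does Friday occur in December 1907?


December 1907 has 31 days
Anchor: Jan 1, 1907. With p = 1907 - 1 = 1906: (p + p//4 - p//100 + p//400) mod 7 = (1906 + 476 - 19 + 4) mod 7 = 2367 mod 7 = 1 -> Tuesday (Mon=0 ... Sun=6)
Days before December (Jan-Nov): 334; December 1 index = (1 + 334) mod 7 = 6 -> Sunday
First Friday is December 6
Fridays: 6, 13, 20, 27

4 Fridays


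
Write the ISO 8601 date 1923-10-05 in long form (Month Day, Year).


ISO 1923-10-05 parses as year=1923, month=10, day=05
Month 10 -> October

October 5, 1923


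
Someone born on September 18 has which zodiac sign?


Date: September 18
Conventional tropical zodiac dates: Virgo from August 23 onward; Libra starts September 23
September 18 falls within the Virgo range

Virgo


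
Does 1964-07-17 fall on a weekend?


Anchor: Jan 1, 1964. With p = 1964 - 1 = 1963: (p + p//4 - p//100 + p//400) mod 7 = (1963 + 490 - 19 + 4) mod 7 = 2438 mod 7 = 2 -> Wednesday (Mon=0 ... Sun=6)
Day of year: 199; offset = 198
Weekday index = (2 + 198) mod 7 = 4 -> Friday
Weekend days: Saturday, Sunday

No


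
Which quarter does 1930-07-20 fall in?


Month: July (month 7)
Q1: Jan-Mar, Q2: Apr-Jun, Q3: Jul-Sep, Q4: Oct-Dec

Q3


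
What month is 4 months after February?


February is month 2
2 + 4 = 6

June


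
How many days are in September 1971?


September 1971

30 days


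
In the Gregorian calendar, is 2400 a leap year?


Gregorian leap year rule: divisible by 4, but not by 100, unless also by 400.
2400 is divisible by 400 -> leap year

Yes


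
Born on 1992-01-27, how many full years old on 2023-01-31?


Birth: 1992-01-27
Reference: 2023-01-31
Year difference: 2023 - 1992 = 31

31 years old


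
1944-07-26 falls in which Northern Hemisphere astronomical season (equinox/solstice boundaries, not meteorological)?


Date: July 26
Astronomical Summer (approx.; exact equinox/solstice day varies by year): June 21 to September 21
July 26 falls within the Summer window

Summer


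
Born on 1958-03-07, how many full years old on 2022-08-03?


Birth: 1958-03-07
Reference: 2022-08-03
Year difference: 2022 - 1958 = 64

64 years old


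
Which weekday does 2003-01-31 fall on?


Date: January 31, 2003
Anchor: Jan 1, 2003. With p = 2003 - 1 = 2002: (p + p//4 - p//100 + p//400) mod 7 = (2002 + 500 - 20 + 5) mod 7 = 2487 mod 7 = 2 -> Wednesday (Mon=0 ... Sun=6)
Days into year = 31 - 1 = 30
Weekday index = (2 + 30) mod 7 = 4

Day of the week: Friday


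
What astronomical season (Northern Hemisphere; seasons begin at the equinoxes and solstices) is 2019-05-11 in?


Date: May 11
Astronomical Spring (approx.; exact equinox/solstice day varies by year): March 20 to June 20
May 11 falls within the Spring window

Spring


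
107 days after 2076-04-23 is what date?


Start: 2076-04-23, add 107 days
April 2076 has 30 days: 30 - 23 = 7 days to April 30 -> 100 left
May 2076 has 31 days -> 69 left
June 2076 has 30 days -> 39 left
July 2076 has 31 days -> 8 left
August 2076: 8 <= 31 -> lands on August 8

Result: 2076-08-08
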